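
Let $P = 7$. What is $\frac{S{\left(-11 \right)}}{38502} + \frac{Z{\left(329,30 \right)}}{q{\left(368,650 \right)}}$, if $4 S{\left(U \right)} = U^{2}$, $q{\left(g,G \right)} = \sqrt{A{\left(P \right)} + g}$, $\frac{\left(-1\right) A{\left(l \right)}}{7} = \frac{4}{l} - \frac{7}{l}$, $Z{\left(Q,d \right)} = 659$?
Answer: $\frac{121}{154008} + \frac{659 \sqrt{371}}{371} \approx 34.214$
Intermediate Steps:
$A{\left(l \right)} = \frac{21}{l}$ ($A{\left(l \right)} = - 7 \left(\frac{4}{l} - \frac{7}{l}\right) = - 7 \left(- \frac{3}{l}\right) = \frac{21}{l}$)
$q{\left(g,G \right)} = \sqrt{3 + g}$ ($q{\left(g,G \right)} = \sqrt{\frac{21}{7} + g} = \sqrt{21 \cdot \frac{1}{7} + g} = \sqrt{3 + g}$)
$S{\left(U \right)} = \frac{U^{2}}{4}$
$\frac{S{\left(-11 \right)}}{38502} + \frac{Z{\left(329,30 \right)}}{q{\left(368,650 \right)}} = \frac{\frac{1}{4} \left(-11\right)^{2}}{38502} + \frac{659}{\sqrt{3 + 368}} = \frac{1}{4} \cdot 121 \cdot \frac{1}{38502} + \frac{659}{\sqrt{371}} = \frac{121}{4} \cdot \frac{1}{38502} + 659 \frac{\sqrt{371}}{371} = \frac{121}{154008} + \frac{659 \sqrt{371}}{371}$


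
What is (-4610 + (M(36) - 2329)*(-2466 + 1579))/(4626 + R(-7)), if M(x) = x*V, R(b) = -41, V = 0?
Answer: 294459/655 ≈ 449.56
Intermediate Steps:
M(x) = 0 (M(x) = x*0 = 0)
(-4610 + (M(36) - 2329)*(-2466 + 1579))/(4626 + R(-7)) = (-4610 + (0 - 2329)*(-2466 + 1579))/(4626 - 41) = (-4610 - 2329*(-887))/4585 = (-4610 + 2065823)*(1/4585) = 2061213*(1/4585) = 294459/655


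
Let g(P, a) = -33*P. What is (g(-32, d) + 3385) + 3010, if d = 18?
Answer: 7451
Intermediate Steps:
g(P, a) = -33*P
(g(-32, d) + 3385) + 3010 = (-33*(-32) + 3385) + 3010 = (1056 + 3385) + 3010 = 4441 + 3010 = 7451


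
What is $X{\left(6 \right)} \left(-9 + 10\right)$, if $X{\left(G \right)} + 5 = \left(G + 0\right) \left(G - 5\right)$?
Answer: $1$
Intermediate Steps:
$X{\left(G \right)} = -5 + G \left(-5 + G\right)$ ($X{\left(G \right)} = -5 + \left(G + 0\right) \left(G - 5\right) = -5 + G \left(-5 + G\right)$)
$X{\left(6 \right)} \left(-9 + 10\right) = \left(-5 + 6^{2} - 30\right) \left(-9 + 10\right) = \left(-5 + 36 - 30\right) 1 = 1 \cdot 1 = 1$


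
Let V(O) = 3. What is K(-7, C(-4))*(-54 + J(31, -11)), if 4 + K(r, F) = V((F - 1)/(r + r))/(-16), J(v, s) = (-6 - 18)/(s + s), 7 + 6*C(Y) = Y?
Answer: 19497/88 ≈ 221.56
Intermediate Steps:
C(Y) = -7/6 + Y/6
J(v, s) = -12/s (J(v, s) = -24*1/(2*s) = -12/s)
K(r, F) = -67/16 (K(r, F) = -4 + 3/(-16) = -4 + 3*(-1/16) = -4 - 3/16 = -67/16)
K(-7, C(-4))*(-54 + J(31, -11)) = -67*(-54 - 12/(-11))/16 = -67*(-54 - 12*(-1/11))/16 = -67*(-54 + 12/11)/16 = -67/16*(-582/11) = 19497/88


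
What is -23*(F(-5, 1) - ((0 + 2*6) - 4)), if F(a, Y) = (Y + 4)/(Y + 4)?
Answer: 161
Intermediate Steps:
F(a, Y) = 1 (F(a, Y) = (4 + Y)/(4 + Y) = 1)
-23*(F(-5, 1) - ((0 + 2*6) - 4)) = -23*(1 - ((0 + 2*6) - 4)) = -23*(1 - ((0 + 12) - 4)) = -23*(1 - (12 - 4)) = -23*(1 - 1*8) = -23*(1 - 8) = -23*(-7) = 161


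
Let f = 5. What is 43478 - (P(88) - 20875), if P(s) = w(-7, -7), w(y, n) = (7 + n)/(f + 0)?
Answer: 64353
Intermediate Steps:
w(y, n) = 7/5 + n/5 (w(y, n) = (7 + n)/(5 + 0) = (7 + n)/5 = (7 + n)*(1/5) = 7/5 + n/5)
P(s) = 0 (P(s) = 7/5 + (1/5)*(-7) = 7/5 - 7/5 = 0)
43478 - (P(88) - 20875) = 43478 - (0 - 20875) = 43478 - 1*(-20875) = 43478 + 20875 = 64353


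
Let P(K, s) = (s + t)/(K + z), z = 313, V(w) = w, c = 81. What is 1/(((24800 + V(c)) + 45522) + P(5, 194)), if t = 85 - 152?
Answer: 318/22388281 ≈ 1.4204e-5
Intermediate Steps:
t = -67
P(K, s) = (-67 + s)/(313 + K) (P(K, s) = (s - 67)/(K + 313) = (-67 + s)/(313 + K))
1/(((24800 + V(c)) + 45522) + P(5, 194)) = 1/(((24800 + 81) + 45522) + (-67 + 194)/(313 + 5)) = 1/((24881 + 45522) + 127/318) = 1/(70403 + (1/318)*127) = 1/(70403 + 127/318) = 1/(22388281/318) = 318/22388281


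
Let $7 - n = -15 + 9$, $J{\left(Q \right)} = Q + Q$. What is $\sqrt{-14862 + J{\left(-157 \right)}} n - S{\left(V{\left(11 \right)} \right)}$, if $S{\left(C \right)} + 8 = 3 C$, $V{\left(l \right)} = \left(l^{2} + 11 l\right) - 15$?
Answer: $-673 + 26 i \sqrt{3794} \approx -673.0 + 1601.5 i$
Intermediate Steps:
$J{\left(Q \right)} = 2 Q$
$n = 13$ ($n = 7 - \left(-15 + 9\right) = 7 - -6 = 7 + 6 = 13$)
$V{\left(l \right)} = -15 + l^{2} + 11 l$
$S{\left(C \right)} = -8 + 3 C$
$\sqrt{-14862 + J{\left(-157 \right)}} n - S{\left(V{\left(11 \right)} \right)} = \sqrt{-14862 + 2 \left(-157\right)} 13 - \left(-8 + 3 \left(-15 + 11^{2} + 11 \cdot 11\right)\right) = \sqrt{-14862 - 314} \cdot 13 - \left(-8 + 3 \left(-15 + 121 + 121\right)\right) = \sqrt{-15176} \cdot 13 - \left(-8 + 3 \cdot 227\right) = 2 i \sqrt{3794} \cdot 13 - \left(-8 + 681\right) = 26 i \sqrt{3794} - 673 = -673 + 26 i \sqrt{3794}$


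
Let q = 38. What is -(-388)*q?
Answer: 14744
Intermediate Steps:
-(-388)*q = -(-388)*38 = -388*(-38) = 14744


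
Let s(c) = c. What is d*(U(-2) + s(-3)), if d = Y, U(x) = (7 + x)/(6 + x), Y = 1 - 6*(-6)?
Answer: -259/4 ≈ -64.750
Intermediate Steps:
Y = 37 (Y = 1 + 36 = 37)
U(x) = (7 + x)/(6 + x)
d = 37
d*(U(-2) + s(-3)) = 37*((7 - 2)/(6 - 2) - 3) = 37*(5/4 - 3) = 37*(-7/4) = -259/4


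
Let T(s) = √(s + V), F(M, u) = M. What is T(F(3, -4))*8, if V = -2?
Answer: 8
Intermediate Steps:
T(s) = √(-2 + s) (T(s) = √(s - 2) = √(-2 + s))
T(F(3, -4))*8 = √(-2 + 3)*8 = √1*8 = 1*8 = 8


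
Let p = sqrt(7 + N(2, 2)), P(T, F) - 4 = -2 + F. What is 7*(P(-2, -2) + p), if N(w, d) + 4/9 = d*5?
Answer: 7*sqrt(149)/3 ≈ 28.482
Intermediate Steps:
N(w, d) = -4/9 + 5*d (N(w, d) = -4/9 + d*5 = -4/9 + 5*d)
P(T, F) = 2 + F (P(T, F) = 4 + (-2 + F) = 2 + F)
p = sqrt(149)/3 (p = sqrt(7 + (-4/9 + 5*2)) = sqrt(7 + (-4/9 + 10)) = sqrt(7 + 86/9) = sqrt(149/9) = sqrt(149)/3 ≈ 4.0689)
7*(P(-2, -2) + p) = 7*((2 - 2) + sqrt(149)/3) = 7*(0 + sqrt(149)/3) = 7*(sqrt(149)/3) = 7*sqrt(149)/3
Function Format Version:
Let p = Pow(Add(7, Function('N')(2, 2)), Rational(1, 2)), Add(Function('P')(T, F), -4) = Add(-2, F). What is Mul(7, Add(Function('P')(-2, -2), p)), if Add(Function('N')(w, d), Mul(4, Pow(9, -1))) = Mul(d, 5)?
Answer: Mul(Rational(7, 3), Pow(149, Rational(1, 2))) ≈ 28.482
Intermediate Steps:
Function('N')(w, d) = Add(Rational(-4, 9), Mul(5, d)) (Function('N')(w, d) = Add(Rational(-4, 9), Mul(d, 5)) = Add(Rational(-4, 9), Mul(5, d)))
Function('P')(T, F) = Add(2, F) (Function('P')(T, F) = Add(4, Add(-2, F)) = Add(2, F))
p = Mul(Rational(1, 3), Pow(149, Rational(1, 2))) (p = Pow(Add(7, Add(Rational(-4, 9), Mul(5, 2))), Rational(1, 2)) = Pow(Add(7, Add(Rational(-4, 9), 10)), Rational(1, 2)) = Pow(Add(7, Rational(86, 9)), Rational(1, 2)) = Pow(Rational(149, 9), Rational(1, 2)) = Mul(Rational(1, 3), Pow(149, Rational(1, 2))) ≈ 4.0689)
Mul(7, Add(Function('P')(-2, -2), p)) = Mul(7, Add(Add(2, -2), Mul(Rational(1, 3), Pow(149, Rational(1, 2))))) = Mul(7, Add(0, Mul(Rational(1, 3), Pow(149, Rational(1, 2))))) = Mul(7, Mul(Rational(1, 3), Pow(149, Rational(1, 2)))) = Mul(Rational(7, 3), Pow(149, Rational(1, 2)))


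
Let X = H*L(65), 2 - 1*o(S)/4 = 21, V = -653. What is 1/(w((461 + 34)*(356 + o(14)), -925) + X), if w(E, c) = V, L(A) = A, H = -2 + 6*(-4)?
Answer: -1/2343 ≈ -0.00042680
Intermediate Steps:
H = -26 (H = -2 - 24 = -26)
o(S) = -76 (o(S) = 8 - 4*21 = 8 - 84 = -76)
w(E, c) = -653
X = -1690 (X = -26*65 = -1690)
1/(w((461 + 34)*(356 + o(14)), -925) + X) = 1/(-653 - 1690) = 1/(-2343) = -1/2343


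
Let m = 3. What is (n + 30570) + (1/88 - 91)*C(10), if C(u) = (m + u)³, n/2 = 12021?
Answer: -12785523/88 ≈ -1.4529e+5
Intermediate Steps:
n = 24042 (n = 2*12021 = 24042)
C(u) = (3 + u)³
(n + 30570) + (1/88 - 91)*C(10) = (24042 + 30570) + (1/88 - 91)*(3 + 10)³ = 54612 + (1/88 - 91)*13³ = 54612 - 8007/88*2197 = 54612 - 17591379/88 = -12785523/88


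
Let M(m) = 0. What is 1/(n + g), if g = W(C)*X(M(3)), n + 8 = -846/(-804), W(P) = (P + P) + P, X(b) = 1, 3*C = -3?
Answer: -134/1333 ≈ -0.10053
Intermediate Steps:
C = -1 (C = (⅓)*(-3) = -1)
W(P) = 3*P (W(P) = 2*P + P = 3*P)
n = -931/134 (n = -8 - 846/(-804) = -8 - 846*(-1/804) = -8 + 141/134 = -931/134 ≈ -6.9478)
g = -3 (g = (3*(-1))*1 = -3*1 = -3)
1/(n + g) = 1/(-931/134 - 3) = 1/(-1333/134) = -134/1333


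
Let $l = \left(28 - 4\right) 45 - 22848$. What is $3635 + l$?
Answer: $-18133$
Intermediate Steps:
$l = -21768$ ($l = 24 \cdot 45 - 22848 = 1080 - 22848 = -21768$)
$3635 + l = 3635 - 21768 = -18133$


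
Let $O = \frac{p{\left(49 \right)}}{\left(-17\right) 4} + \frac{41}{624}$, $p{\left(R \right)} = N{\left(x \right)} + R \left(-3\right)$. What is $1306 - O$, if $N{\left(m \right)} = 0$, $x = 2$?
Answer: $\frac{13830419}{10608} \approx 1303.8$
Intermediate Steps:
$p{\left(R \right)} = - 3 R$ ($p{\left(R \right)} = 0 + R \left(-3\right) = 0 - 3 R = - 3 R$)
$O = \frac{23629}{10608}$ ($O = \frac{\left(-3\right) 49}{\left(-17\right) 4} + \frac{41}{624} = - \frac{147}{-68} + 41 \cdot \frac{1}{624} = \left(-147\right) \left(- \frac{1}{68}\right) + \frac{41}{624} = \frac{147}{68} + \frac{41}{624} = \frac{23629}{10608} \approx 2.2275$)
$1306 - O = 1306 - \frac{23629}{10608} = \frac{13830419}{10608}$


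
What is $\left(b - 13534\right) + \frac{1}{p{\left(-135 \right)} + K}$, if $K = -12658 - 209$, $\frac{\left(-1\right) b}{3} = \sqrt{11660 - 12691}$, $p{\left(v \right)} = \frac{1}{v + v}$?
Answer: $- \frac{47018347864}{3474091} - 3 i \sqrt{1031} \approx -13534.0 - 96.328 i$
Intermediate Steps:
$p{\left(v \right)} = \frac{1}{2 v}$
$b = - 3 i \sqrt{1031}$ ($b = - 3 \sqrt{11660 - 12691} = - 3 \sqrt{-1031} = - 3 i \sqrt{1031} \approx - 96.328 i$)
$K = -12867$ ($K = -12658 - 209 = -12867$)
$\left(b - 13534\right) + \frac{1}{p{\left(-135 \right)} + K} = \left(- 3 i \sqrt{1031} - 13534\right) + \frac{1}{\frac{1}{2 \left(-135\right)} - 12867} = \left(-13534 - 3 i \sqrt{1031}\right) + \frac{1}{\frac{1}{2} \left(- \frac{1}{135}\right) - 12867} = \left(-13534 - 3 i \sqrt{1031}\right) + \frac{1}{- \frac{1}{270} - 12867} = \left(-13534 - 3 i \sqrt{1031}\right) + \frac{1}{- \frac{3474091}{270}} = \left(-13534 - 3 i \sqrt{1031}\right) - \frac{270}{3474091} = - \frac{47018347864}{3474091} - 3 i \sqrt{1031}$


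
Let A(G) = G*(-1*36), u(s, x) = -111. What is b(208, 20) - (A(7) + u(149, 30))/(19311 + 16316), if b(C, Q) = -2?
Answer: -70891/35627 ≈ -1.9898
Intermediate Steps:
A(G) = -36*G (A(G) = G*(-36) = -36*G)
b(208, 20) - (A(7) + u(149, 30))/(19311 + 16316) = -2 - (-36*7 - 111)/(19311 + 16316) = -2 - (-252 - 111)/35627 = -2 - (-363)/35627 = -2 - 1*(-363/35627) = -2 + 363/35627 = -70891/35627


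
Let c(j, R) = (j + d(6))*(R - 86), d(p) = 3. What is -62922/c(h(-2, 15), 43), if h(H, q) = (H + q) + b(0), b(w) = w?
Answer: 31461/344 ≈ 91.456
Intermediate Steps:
h(H, q) = H + q (h(H, q) = (H + q) + 0 = H + q)
c(j, R) = (-86 + R)*(3 + j) (c(j, R) = (j + 3)*(R - 86) = (3 + j)*(-86 + R) = (-86 + R)*(3 + j))
-62922/c(h(-2, 15), 43) = -62922/(-258 - 86*(-2 + 15) + 3*43 + 43*(-2 + 15)) = -62922/(-258 - 86*13 + 129 + 43*13) = -62922/(-258 - 1118 + 129 + 559) = -62922/(-688) = -62922*(-1/688) = 31461/344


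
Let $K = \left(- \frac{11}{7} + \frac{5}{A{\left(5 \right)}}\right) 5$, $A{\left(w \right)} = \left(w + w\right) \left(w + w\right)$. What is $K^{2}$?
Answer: $\frac{45369}{784} \approx 57.869$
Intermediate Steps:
$A{\left(w \right)} = 4 w^{2}$ ($A{\left(w \right)} = 2 w 2 w = 4 w^{2}$)
$K = - \frac{213}{28}$ ($K = \left(- \frac{11}{7} + \frac{5}{4 \cdot 5^{2}}\right) 5 = \left(\left(-11\right) \frac{1}{7} + \frac{5}{4 \cdot 25}\right) 5 = \left(- \frac{11}{7} + \frac{5}{100}\right) 5 = \left(- \frac{11}{7} + 5 \cdot \frac{1}{100}\right) 5 = \left(- \frac{11}{7} + \frac{1}{20}\right) 5 = \left(- \frac{213}{140}\right) 5 = - \frac{213}{28} \approx -7.6071$)
$K^{2} = \left(- \frac{213}{28}\right)^{2} = \frac{45369}{784}$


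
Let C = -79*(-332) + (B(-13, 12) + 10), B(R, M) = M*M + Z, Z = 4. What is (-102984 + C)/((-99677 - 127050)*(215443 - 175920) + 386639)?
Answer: 38299/4480272291 ≈ 8.5484e-6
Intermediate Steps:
B(R, M) = 4 + M² (B(R, M) = M*M + 4 = M² + 4 = 4 + M²)
C = 26386 (C = -79*(-332) + ((4 + 12²) + 10) = 26228 + ((4 + 144) + 10) = 26228 + (148 + 10) = 26228 + 158 = 26386)
(-102984 + C)/((-99677 - 127050)*(215443 - 175920) + 386639) = (-102984 + 26386)/((-99677 - 127050)*(215443 - 175920) + 386639) = -76598/(-226727*39523 + 386639) = -76598/(-8960931221 + 386639) = -76598/(-8960544582) = -76598*(-1/8960544582) = 38299/4480272291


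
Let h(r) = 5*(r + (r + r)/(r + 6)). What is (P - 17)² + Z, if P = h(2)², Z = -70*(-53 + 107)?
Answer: 249769/16 ≈ 15611.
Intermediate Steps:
h(r) = 5*r + 10*r/(6 + r) (h(r) = 5*(r + (2*r)/(6 + r)) = 5*(r + 2*r/(6 + r)) = 5*r + 10*r/(6 + r))
Z = -3780 (Z = -70*54 = -3780)
P = 625/4 (P = (5*2*(8 + 2)/(6 + 2))² = (5*2*10/8)² = (5*2*(⅛)*10)² = (25/2)² = 625/4 ≈ 156.25)
(P - 17)² + Z = (625/4 - 17)² - 3780 = (557/4)² - 3780 = 310249/16 - 3780 = 249769/16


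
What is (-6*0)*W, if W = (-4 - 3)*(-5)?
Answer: 0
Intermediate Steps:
W = 35 (W = -7*(-5) = 35)
(-6*0)*W = -6*0*35 = 0*35 = 0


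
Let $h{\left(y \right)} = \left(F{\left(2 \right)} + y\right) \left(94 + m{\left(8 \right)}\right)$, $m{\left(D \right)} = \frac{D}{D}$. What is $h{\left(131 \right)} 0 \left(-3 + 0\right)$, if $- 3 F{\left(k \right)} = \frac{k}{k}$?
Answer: $0$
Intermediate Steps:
$F{\left(k \right)} = - \frac{1}{3}$ ($F{\left(k \right)} = - \frac{k \frac{1}{k}}{3} = \left(- \frac{1}{3}\right) 1 = - \frac{1}{3}$)
$m{\left(D \right)} = 1$
$h{\left(y \right)} = - \frac{95}{3} + 95 y$ ($h{\left(y \right)} = \left(- \frac{1}{3} + y\right) \left(94 + 1\right) = \left(- \frac{1}{3} + y\right) 95 = - \frac{95}{3} + 95 y$)
$h{\left(131 \right)} 0 \left(-3 + 0\right) = \left(- \frac{95}{3} + 95 \cdot 131\right) 0 \left(-3 + 0\right) = \left(- \frac{95}{3} + 12445\right) 0 \left(-3\right) = \frac{37240}{3} \cdot 0 = 0$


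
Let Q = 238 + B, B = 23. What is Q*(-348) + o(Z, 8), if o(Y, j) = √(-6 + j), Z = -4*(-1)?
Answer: -90828 + √2 ≈ -90827.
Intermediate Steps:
Z = 4
Q = 261 (Q = 238 + 23 = 261)
Q*(-348) + o(Z, 8) = 261*(-348) + √(-6 + 8) = -90828 + √2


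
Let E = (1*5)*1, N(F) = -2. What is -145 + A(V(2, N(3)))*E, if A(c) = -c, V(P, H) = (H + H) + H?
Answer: -115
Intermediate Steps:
E = 5 (E = 5*1 = 5)
V(P, H) = 3*H (V(P, H) = 2*H + H = 3*H)
-145 + A(V(2, N(3)))*E = -145 - 3*(-2)*5 = -145 - 1*(-6)*5 = -145 + 6*5 = -145 + 30 = -115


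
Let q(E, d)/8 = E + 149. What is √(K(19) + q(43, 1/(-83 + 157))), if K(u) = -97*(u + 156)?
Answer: I*√15439 ≈ 124.25*I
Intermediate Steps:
K(u) = -15132 - 97*u (K(u) = -97*(156 + u) = -15132 - 97*u)
q(E, d) = 1192 + 8*E (q(E, d) = 8*(E + 149) = 8*(149 + E) = 1192 + 8*E)
√(K(19) + q(43, 1/(-83 + 157))) = √((-15132 - 97*19) + (1192 + 8*43)) = √((-15132 - 1843) + (1192 + 344)) = √(-16975 + 1536) = √(-15439) = I*√15439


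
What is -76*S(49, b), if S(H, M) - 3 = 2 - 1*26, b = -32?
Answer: 1596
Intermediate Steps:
S(H, M) = -21 (S(H, M) = 3 + (2 - 1*26) = 3 + (2 - 26) = 3 - 24 = -21)
-76*S(49, b) = -76*(-21) = 1596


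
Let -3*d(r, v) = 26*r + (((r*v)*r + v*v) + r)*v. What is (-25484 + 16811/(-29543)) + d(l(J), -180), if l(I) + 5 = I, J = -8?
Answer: 8211308245/88629 ≈ 92648.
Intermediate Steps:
l(I) = -5 + I
d(r, v) = -26*r/3 - v*(r + v**2 + v*r**2)/3 (d(r, v) = -(26*r + (((r*v)*r + v*v) + r)*v)/3 = -(26*r + ((v*r**2 + v**2) + r)*v)/3 = -(26*r + ((v**2 + v*r**2) + r)*v)/3 = -(26*r + (r + v**2 + v*r**2)*v)/3 = -(26*r + v*(r + v**2 + v*r**2))/3 = -26*r/3 - v*(r + v**2 + v*r**2)/3)
(-25484 + 16811/(-29543)) + d(l(J), -180) = (-25484 + 16811/(-29543)) + (-26*(-5 - 8)/3 - 1/3*(-180)**3 - 1/3*(-5 - 8)*(-180) - 1/3*(-5 - 8)**2*(-180)**2) = (-25484 + 16811*(-1/29543)) + (-26/3*(-13) - 1/3*(-5832000) - 1/3*(-13)*(-180) - 1/3*(-13)**2*32400) = (-25484 - 16811/29543) + (338/3 + 1944000 - 780 - 1/3*169*32400) = -752890623/29543 + (338/3 + 1944000 - 780 - 1825200) = -752890623/29543 + 354398/3 = 8211308245/88629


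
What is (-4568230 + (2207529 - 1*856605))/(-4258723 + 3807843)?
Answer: 1608653/225440 ≈ 7.1356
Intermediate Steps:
(-4568230 + (2207529 - 1*856605))/(-4258723 + 3807843) = (-4568230 + (2207529 - 856605))/(-450880) = (-4568230 + 1350924)*(-1/450880) = -3217306*(-1/450880) = 1608653/225440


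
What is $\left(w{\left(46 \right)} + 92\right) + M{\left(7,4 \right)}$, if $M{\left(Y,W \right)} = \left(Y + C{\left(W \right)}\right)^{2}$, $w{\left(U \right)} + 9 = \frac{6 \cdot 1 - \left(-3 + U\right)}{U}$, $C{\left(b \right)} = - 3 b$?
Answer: $\frac{4931}{46} \approx 107.2$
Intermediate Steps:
$w{\left(U \right)} = -9 + \frac{9 - U}{U}$ ($w{\left(U \right)} = -9 + \frac{6 \cdot 1 - \left(-3 + U\right)}{U} = -9 + \frac{6 - \left(-3 + U\right)}{U} = -9 + \frac{9 - U}{U}$)
$M{\left(Y,W \right)} = \left(Y - 3 W\right)^{2}$
$\left(w{\left(46 \right)} + 92\right) + M{\left(7,4 \right)} = \left(\left(-10 + \frac{9}{46}\right) + 92\right) + \left(\left(-1\right) 7 + 3 \cdot 4\right)^{2} = \left(\left(-10 + 9 \cdot \frac{1}{46}\right) + 92\right) + \left(-7 + 12\right)^{2} = \left(\left(-10 + \frac{9}{46}\right) + 92\right) + 5^{2} = \left(- \frac{451}{46} + 92\right) + 25 = \frac{3781}{46} + 25 = \frac{4931}{46}$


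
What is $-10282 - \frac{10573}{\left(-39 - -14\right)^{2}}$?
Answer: $- \frac{6436823}{625} \approx -10299.0$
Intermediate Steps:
$-10282 - \frac{10573}{\left(-39 - -14\right)^{2}} = -10282 - \frac{10573}{\left(-39 + 14\right)^{2}} = -10282 - \frac{10573}{\left(-25\right)^{2}} = -10282 - \frac{10573}{625} = - \frac{6436823}{625}$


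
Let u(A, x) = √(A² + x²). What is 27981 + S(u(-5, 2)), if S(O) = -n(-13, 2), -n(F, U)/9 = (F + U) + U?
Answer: 27900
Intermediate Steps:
n(F, U) = -18*U - 9*F (n(F, U) = -9*((F + U) + U) = -9*(F + 2*U) = -18*U - 9*F)
S(O) = -81 (S(O) = -(-18*2 - 9*(-13)) = -(-36 + 117) = -1*81 = -81)
27981 + S(u(-5, 2)) = 27981 - 81 = 27900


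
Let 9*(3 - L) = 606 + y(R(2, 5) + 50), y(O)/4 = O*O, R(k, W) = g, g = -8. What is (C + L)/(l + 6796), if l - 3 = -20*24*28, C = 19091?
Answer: -54728/19923 ≈ -2.7470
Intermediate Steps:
R(k, W) = -8
l = -13437 (l = 3 - 20*24*28 = 3 - 480*28 = 3 - 13440 = -13437)
y(O) = 4*O**2 (y(O) = 4*(O*O) = 4*O**2)
L = -2545/3 (L = 3 - (606 + 4*(-8 + 50)**2)/9 = 3 - (606 + 4*42**2)/9 = 3 - (606 + 4*1764)/9 = 3 - (606 + 7056)/9 = 3 - 1/9*7662 = 3 - 2554/3 = -2545/3 ≈ -848.33)
(C + L)/(l + 6796) = (19091 - 2545/3)/(-13437 + 6796) = (54728/3)/(-6641) = (54728/3)*(-1/6641) = -54728/19923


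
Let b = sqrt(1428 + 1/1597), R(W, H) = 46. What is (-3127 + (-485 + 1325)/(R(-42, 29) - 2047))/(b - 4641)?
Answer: 15460676693553/22941673397480 + 2085989*sqrt(3641985649)/22941673397480 ≈ 0.67940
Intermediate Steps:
b = sqrt(3641985649)/1597 (b = sqrt(1428 + 1/1597) = sqrt(2280517/1597) = sqrt(3641985649)/1597 ≈ 37.789)
(-3127 + (-485 + 1325)/(R(-42, 29) - 2047))/(b - 4641) = (-3127 + (-485 + 1325)/(46 - 2047))/(sqrt(3641985649)/1597 - 4641) = (-3127 + 840/(-2001))/(-4641 + sqrt(3641985649)/1597) = (-3127 + 840*(-1/2001))/(-4641 + sqrt(3641985649)/1597) = (-3127 - 280/667)/(-4641 + sqrt(3641985649)/1597) = -2085989/(667*(-4641 + sqrt(3641985649)/1597))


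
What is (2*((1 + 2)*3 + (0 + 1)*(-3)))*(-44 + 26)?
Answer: -216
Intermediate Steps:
(2*((1 + 2)*3 + (0 + 1)*(-3)))*(-44 + 26) = (2*(3*3 + 1*(-3)))*(-18) = (2*(9 - 3))*(-18) = (2*6)*(-18) = 12*(-18) = -216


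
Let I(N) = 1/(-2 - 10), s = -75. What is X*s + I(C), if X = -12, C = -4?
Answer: 10799/12 ≈ 899.92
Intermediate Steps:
I(N) = -1/12 (I(N) = 1/(-12) = -1/12)
X*s + I(C) = -12*(-75) - 1/12 = 900 - 1/12 = 10799/12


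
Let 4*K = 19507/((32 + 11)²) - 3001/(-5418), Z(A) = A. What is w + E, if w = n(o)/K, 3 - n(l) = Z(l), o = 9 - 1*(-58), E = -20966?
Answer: -54297110894/2586925 ≈ -20989.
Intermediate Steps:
o = 67 (o = 9 + 58 = 67)
n(l) = 3 - l
K = 2586925/931896 (K = (19507/((32 + 11)²) - 3001/(-5418))/4 = (19507/(43²) - 3001*(-1/5418))/4 = (19507/1849 + 3001/5418)/4 = (¼)*(2586925/232974) = 2586925/931896 ≈ 2.7760)
w = -59641344/2586925 (w = (3 - 1*67)/(2586925/931896) = (3 - 67)*(931896/2586925) = -64*931896/2586925 = -59641344/2586925 ≈ -23.055)
w + E = -59641344/2586925 - 20966 = -54297110894/2586925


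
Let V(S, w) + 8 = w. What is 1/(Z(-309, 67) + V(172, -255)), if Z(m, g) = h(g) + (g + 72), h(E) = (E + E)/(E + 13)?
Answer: -40/4893 ≈ -0.0081749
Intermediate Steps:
h(E) = 2*E/(13 + E) (h(E) = (2*E)/(13 + E) = 2*E/(13 + E))
V(S, w) = -8 + w
Z(m, g) = 72 + g + 2*g/(13 + g) (Z(m, g) = 2*g/(13 + g) + (g + 72) = 2*g/(13 + g) + (72 + g) = 72 + g + 2*g/(13 + g))
1/(Z(-309, 67) + V(172, -255)) = 1/((936 + 67**2 + 87*67)/(13 + 67) + (-8 - 255)) = 1/((936 + 4489 + 5829)/80 - 263) = 1/((1/80)*11254 - 263) = 1/(5627/40 - 263) = 1/(-4893/40) = -40/4893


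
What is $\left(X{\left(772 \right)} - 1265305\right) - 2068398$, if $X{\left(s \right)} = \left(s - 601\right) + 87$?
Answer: $-3333445$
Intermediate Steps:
$X{\left(s \right)} = -514 + s$ ($X{\left(s \right)} = \left(-601 + s\right) + 87 = -514 + s$)
$\left(X{\left(772 \right)} - 1265305\right) - 2068398 = \left(\left(-514 + 772\right) - 1265305\right) - 2068398 = \left(258 - 1265305\right) - 2068398 = -1265047 - 2068398 = -3333445$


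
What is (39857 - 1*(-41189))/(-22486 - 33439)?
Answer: -81046/55925 ≈ -1.4492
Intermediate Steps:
(39857 - 1*(-41189))/(-22486 - 33439) = (39857 + 41189)/(-55925) = 81046*(-1/55925) = -81046/55925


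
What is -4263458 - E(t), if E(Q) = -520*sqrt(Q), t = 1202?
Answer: -4263458 + 520*sqrt(1202) ≈ -4.2454e+6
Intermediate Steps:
-4263458 - E(t) = -4263458 - (-520)*sqrt(1202) = -4263458 + 520*sqrt(1202)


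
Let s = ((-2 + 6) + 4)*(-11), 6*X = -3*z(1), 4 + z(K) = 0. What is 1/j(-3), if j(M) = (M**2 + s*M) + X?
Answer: 1/275 ≈ 0.0036364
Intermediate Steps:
z(K) = -4 (z(K) = -4 + 0 = -4)
X = 2 (X = (-3*(-4))/6 = (1/6)*12 = 2)
s = -88 (s = (4 + 4)*(-11) = 8*(-11) = -88)
j(M) = 2 + M**2 - 88*M (j(M) = (M**2 - 88*M) + 2 = 2 + M**2 - 88*M)
1/j(-3) = 1/(2 + (-3)**2 - 88*(-3)) = 1/(2 + 9 + 264) = 1/275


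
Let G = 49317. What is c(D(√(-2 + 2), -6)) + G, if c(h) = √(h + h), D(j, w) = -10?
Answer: 49317 + 2*I*√5 ≈ 49317.0 + 4.4721*I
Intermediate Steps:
c(h) = √2*√h (c(h) = √(2*h) = √2*√h)
c(D(√(-2 + 2), -6)) + G = √2*√(-10) + 49317 = √2*(I*√10) + 49317 = 2*I*√5 + 49317 = 49317 + 2*I*√5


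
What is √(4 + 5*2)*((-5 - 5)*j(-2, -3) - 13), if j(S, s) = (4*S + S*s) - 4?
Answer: 47*√14 ≈ 175.86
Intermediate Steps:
j(S, s) = -4 + 4*S + S*s
√(4 + 5*2)*((-5 - 5)*j(-2, -3) - 13) = √(4 + 5*2)*((-5 - 5)*(-4 + 4*(-2) - 2*(-3)) - 13) = √(4 + 10)*(-10*(-4 - 8 + 6) - 13) = √14*(-10*(-6) - 13) = √14*(60 - 13) = √14*47 = 47*√14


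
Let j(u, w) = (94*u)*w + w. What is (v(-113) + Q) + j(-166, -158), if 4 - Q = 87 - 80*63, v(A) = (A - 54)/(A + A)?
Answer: 558272373/226 ≈ 2.4702e+6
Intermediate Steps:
j(u, w) = w + 94*u*w (j(u, w) = 94*u*w + w = w + 94*u*w)
v(A) = (-54 + A)/(2*A) (v(A) = (-54 + A)/((2*A)) = (-54 + A)*(1/(2*A)) = (-54 + A)/(2*A))
Q = 4957 (Q = 4 - (87 - 80*63) = 4 - (87 - 5040) = 4 - 1*(-4953) = 4 + 4953 = 4957)
(v(-113) + Q) + j(-166, -158) = ((½)*(-54 - 113)/(-113) + 4957) - 158*(1 + 94*(-166)) = ((½)*(-1/113)*(-167) + 4957) - 158*(1 - 15604) = (167/226 + 4957) - 158*(-15603) = 1120449/226 + 2465274 = 558272373/226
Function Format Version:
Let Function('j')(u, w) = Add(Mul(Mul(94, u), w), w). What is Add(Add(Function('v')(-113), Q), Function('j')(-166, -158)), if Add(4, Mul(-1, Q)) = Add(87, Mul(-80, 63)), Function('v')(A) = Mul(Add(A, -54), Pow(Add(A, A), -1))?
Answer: Rational(558272373, 226) ≈ 2.4702e+6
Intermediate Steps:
Function('j')(u, w) = Add(w, Mul(94, u, w)) (Function('j')(u, w) = Add(Mul(94, u, w), w) = Add(w, Mul(94, u, w)))
Function('v')(A) = Mul(Rational(1, 2), Pow(A, -1), Add(-54, A)) (Function('v')(A) = Mul(Add(-54, A), Pow(Mul(2, A), -1)) = Mul(Add(-54, A), Mul(Rational(1, 2), Pow(A, -1))) = Mul(Rational(1, 2), Pow(A, -1), Add(-54, A)))
Q = 4957 (Q = Add(4, Mul(-1, Add(87, Mul(-80, 63)))) = Add(4, Mul(-1, Add(87, -5040))) = Add(4, Mul(-1, -4953)) = Add(4, 4953) = 4957)
Add(Add(Function('v')(-113), Q), Function('j')(-166, -158)) = Add(Add(Mul(Rational(1, 2), Pow(-113, -1), Add(-54, -113)), 4957), Mul(-158, Add(1, Mul(94, -166)))) = Add(Add(Mul(Rational(1, 2), Rational(-1, 113), -167), 4957), Mul(-158, Add(1, -15604))) = Add(Add(Rational(167, 226), 4957), Mul(-158, -15603)) = Add(Rational(1120449, 226), 2465274) = Rational(558272373, 226)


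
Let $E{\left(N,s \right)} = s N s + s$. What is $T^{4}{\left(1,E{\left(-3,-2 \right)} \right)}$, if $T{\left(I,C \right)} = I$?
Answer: $1$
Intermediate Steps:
$E{\left(N,s \right)} = s + N s^{2}$ ($E{\left(N,s \right)} = N s s + s = N s^{2} + s = s + N s^{2}$)
$T^{4}{\left(1,E{\left(-3,-2 \right)} \right)} = 1^{4} = 1$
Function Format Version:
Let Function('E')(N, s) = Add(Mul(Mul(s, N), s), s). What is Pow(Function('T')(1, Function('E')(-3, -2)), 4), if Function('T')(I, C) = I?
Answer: 1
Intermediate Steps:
Function('E')(N, s) = Add(s, Mul(N, Pow(s, 2))) (Function('E')(N, s) = Add(Mul(Mul(N, s), s), s) = Add(Mul(N, Pow(s, 2)), s) = Add(s, Mul(N, Pow(s, 2))))
Pow(Function('T')(1, Function('E')(-3, -2)), 4) = Pow(1, 4) = 1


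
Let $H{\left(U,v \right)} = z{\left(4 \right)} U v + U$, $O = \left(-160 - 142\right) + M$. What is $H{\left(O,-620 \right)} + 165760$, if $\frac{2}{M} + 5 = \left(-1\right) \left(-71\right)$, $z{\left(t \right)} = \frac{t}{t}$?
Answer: $\frac{11638415}{33} \approx 3.5268 \cdot 10^{5}$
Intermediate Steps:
$z{\left(t \right)} = 1$
$M = \frac{1}{33}$ ($M = \frac{2}{-5 - -71} = \frac{2}{-5 + 71} = \frac{2}{66} = 2 \cdot \frac{1}{66} = \frac{1}{33} \approx 0.030303$)
$O = - \frac{9965}{33}$ ($O = \left(-160 - 142\right) + \frac{1}{33} = -302 + \frac{1}{33} = - \frac{9965}{33} \approx -301.97$)
$H{\left(U,v \right)} = U + U v$ ($H{\left(U,v \right)} = 1 U v + U = U v + U = U + U v$)
$H{\left(O,-620 \right)} + 165760 = - \frac{9965 \left(1 - 620\right)}{33} + 165760 = \left(- \frac{9965}{33}\right) \left(-619\right) + 165760 = \frac{6168335}{33} + 165760 = \frac{11638415}{33}$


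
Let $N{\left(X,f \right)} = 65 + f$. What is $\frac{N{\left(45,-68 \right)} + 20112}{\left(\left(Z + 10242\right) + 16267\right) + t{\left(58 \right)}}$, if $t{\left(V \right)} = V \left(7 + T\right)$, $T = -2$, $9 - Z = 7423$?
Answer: $\frac{20109}{19385} \approx 1.0373$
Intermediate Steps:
$Z = -7414$ ($Z = 9 - 7423 = -7414$)
$t{\left(V \right)} = 5 V$ ($t{\left(V \right)} = V \left(7 - 2\right) = V 5 = 5 V$)
$\frac{N{\left(45,-68 \right)} + 20112}{\left(\left(Z + 10242\right) + 16267\right) + t{\left(58 \right)}} = \frac{\left(65 - 68\right) + 20112}{\left(\left(-7414 + 10242\right) + 16267\right) + 5 \cdot 58} = \frac{-3 + 20112}{\left(2828 + 16267\right) + 290} = \frac{20109}{19095 + 290} = \frac{20109}{19385}$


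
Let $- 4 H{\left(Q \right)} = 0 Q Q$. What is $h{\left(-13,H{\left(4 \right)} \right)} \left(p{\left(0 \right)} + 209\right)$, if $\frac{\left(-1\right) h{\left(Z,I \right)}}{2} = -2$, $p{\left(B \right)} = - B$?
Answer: $836$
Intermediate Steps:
$H{\left(Q \right)} = 0$ ($H{\left(Q \right)} = - \frac{0 Q Q}{4} = - \frac{0 Q}{4} = \left(- \frac{1}{4}\right) 0 = 0$)
$h{\left(Z,I \right)} = 4$ ($h{\left(Z,I \right)} = \left(-2\right) \left(-2\right) = 4$)
$h{\left(-13,H{\left(4 \right)} \right)} \left(p{\left(0 \right)} + 209\right) = 4 \left(\left(-1\right) 0 + 209\right) = 4 \left(0 + 209\right) = 4 \cdot 209 = 836$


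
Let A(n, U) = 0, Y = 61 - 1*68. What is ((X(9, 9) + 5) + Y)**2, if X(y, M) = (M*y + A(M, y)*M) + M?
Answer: 7744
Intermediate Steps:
Y = -7 (Y = 61 - 68 = -7)
X(y, M) = M + M*y (X(y, M) = (M*y + 0*M) + M = (M*y + 0) + M = M*y + M = M + M*y)
((X(9, 9) + 5) + Y)**2 = ((9*(1 + 9) + 5) - 7)**2 = ((9*10 + 5) - 7)**2 = ((90 + 5) - 7)**2 = (95 - 7)**2 = 88**2 = 7744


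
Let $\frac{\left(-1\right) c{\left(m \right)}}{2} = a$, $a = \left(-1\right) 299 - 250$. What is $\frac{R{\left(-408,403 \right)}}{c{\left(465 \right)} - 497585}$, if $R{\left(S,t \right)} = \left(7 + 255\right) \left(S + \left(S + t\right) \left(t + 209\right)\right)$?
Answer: $\frac{908616}{496487} \approx 1.8301$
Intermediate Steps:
$R{\left(S,t \right)} = 262 S + 262 \left(209 + t\right) \left(S + t\right)$ ($R{\left(S,t \right)} = 262 \left(S + \left(S + t\right) \left(209 + t\right)\right) = 262 \left(S + \left(209 + t\right) \left(S + t\right)\right) = 262 S + 262 \left(209 + t\right) \left(S + t\right)$)
$a = -549$ ($a = -299 - 250 = -549$)
$c{\left(m \right)} = 1098$ ($c{\left(m \right)} = \left(-2\right) \left(-549\right) = 1098$)
$\frac{R{\left(-408,403 \right)}}{c{\left(465 \right)} - 497585} = \frac{262 \cdot 403^{2} + 54758 \cdot 403 + 55020 \left(-408\right) + 262 \left(-408\right) 403}{1098 - 497585} = \frac{262 \cdot 162409 + 22067474 - 22448160 - 43079088}{1098 - 497585} = \frac{42551158 + 22067474 - 22448160 - 43079088}{-496487} = \left(-908616\right) \left(- \frac{1}{496487}\right) = \frac{908616}{496487}$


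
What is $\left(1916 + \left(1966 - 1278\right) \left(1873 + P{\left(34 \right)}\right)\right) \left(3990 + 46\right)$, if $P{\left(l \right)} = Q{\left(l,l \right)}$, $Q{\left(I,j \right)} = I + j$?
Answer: $5397439664$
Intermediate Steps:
$P{\left(l \right)} = 2 l$ ($P{\left(l \right)} = l + l = 2 l$)
$\left(1916 + \left(1966 - 1278\right) \left(1873 + P{\left(34 \right)}\right)\right) \left(3990 + 46\right) = \left(1916 + \left(1966 - 1278\right) \left(1873 + 2 \cdot 34\right)\right) \left(3990 + 46\right) = \left(1916 + 688 \left(1873 + 68\right)\right) 4036 = \left(1916 + 688 \cdot 1941\right) 4036 = \left(1916 + 1335408\right) 4036 = 1337324 \cdot 4036 = 5397439664$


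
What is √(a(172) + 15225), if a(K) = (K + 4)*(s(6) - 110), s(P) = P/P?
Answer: I*√3959 ≈ 62.921*I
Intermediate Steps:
s(P) = 1
a(K) = -436 - 109*K (a(K) = (K + 4)*(1 - 110) = (4 + K)*(-109) = -436 - 109*K)
√(a(172) + 15225) = √((-436 - 109*172) + 15225) = √((-436 - 18748) + 15225) = √(-19184 + 15225) = √(-3959) = I*√3959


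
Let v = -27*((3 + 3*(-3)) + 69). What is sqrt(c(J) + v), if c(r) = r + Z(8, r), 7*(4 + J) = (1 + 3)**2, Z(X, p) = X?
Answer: I*sqrt(83041)/7 ≈ 41.167*I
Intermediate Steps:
v = -1701 (v = -27*((3 - 9) + 69) = -27*(-6 + 69) = -27*63 = -1701)
J = -12/7 (J = -4 + (1 + 3)**2/7 = -4 + (1/7)*4**2 = -4 + (1/7)*16 = -4 + 16/7 = -12/7 ≈ -1.7143)
c(r) = 8 + r (c(r) = r + 8 = 8 + r)
sqrt(c(J) + v) = sqrt((8 - 12/7) - 1701) = sqrt(44/7 - 1701) = sqrt(-11863/7) = I*sqrt(83041)/7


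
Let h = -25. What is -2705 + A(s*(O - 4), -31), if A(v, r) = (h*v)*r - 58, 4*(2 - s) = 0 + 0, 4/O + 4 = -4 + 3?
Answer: -10203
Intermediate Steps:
O = -4/5 (O = 4/(-4 + (-4 + 3)) = 4/(-4 - 1) = 4/(-5) = 4*(-1/5) = -4/5 ≈ -0.80000)
s = 2 (s = 2 - (0 + 0)/4 = 2 - 1/4*0 = 2 + 0 = 2)
A(v, r) = -58 - 25*r*v (A(v, r) = (-25*v)*r - 58 = -25*r*v - 58 = -58 - 25*r*v)
-2705 + A(s*(O - 4), -31) = -2705 + (-58 - 25*(-31)*2*(-4/5 - 4)) = -2705 + (-58 - 25*(-31)*2*(-24/5)) = -2705 + (-58 - 25*(-31)*(-48/5)) = -2705 + (-58 - 7440) = -2705 - 7498 = -10203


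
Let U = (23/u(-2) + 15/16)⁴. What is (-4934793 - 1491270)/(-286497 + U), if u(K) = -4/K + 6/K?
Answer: 421138464768/3248464511 ≈ 129.64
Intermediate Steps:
u(K) = 2/K
U = 15527402881/65536 (U = (23/((2/(-2))) + 15/16)⁴ = (23/((2*(-½))) + 15*(1/16))⁴ = (23/(-1) + 15/16)⁴ = (23*(-1) + 15/16)⁴ = (-23 + 15/16)⁴ = (-353/16)⁴ = 15527402881/65536 ≈ 2.3693e+5)
(-4934793 - 1491270)/(-286497 + U) = (-4934793 - 1491270)/(-286497 + 15527402881/65536) = -6426063/(-3248464511/65536) = -6426063*(-65536/3248464511) = 421138464768/3248464511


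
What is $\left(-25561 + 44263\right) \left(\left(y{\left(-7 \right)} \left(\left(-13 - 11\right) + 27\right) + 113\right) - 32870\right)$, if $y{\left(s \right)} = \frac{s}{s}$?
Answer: $-612565308$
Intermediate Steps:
$y{\left(s \right)} = 1$
$\left(-25561 + 44263\right) \left(\left(y{\left(-7 \right)} \left(\left(-13 - 11\right) + 27\right) + 113\right) - 32870\right) = \left(-25561 + 44263\right) \left(\left(1 \left(\left(-13 - 11\right) + 27\right) + 113\right) - 32870\right) = 18702 \left(\left(1 \left(-24 + 27\right) + 113\right) - 32870\right) = 18702 \left(\left(1 \cdot 3 + 113\right) - 32870\right) = 18702 \left(\left(3 + 113\right) - 32870\right) = 18702 \left(116 - 32870\right) = 18702 \left(-32754\right) = -612565308$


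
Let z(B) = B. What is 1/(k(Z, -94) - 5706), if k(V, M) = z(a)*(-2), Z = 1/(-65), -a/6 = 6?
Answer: -1/5634 ≈ -0.00017749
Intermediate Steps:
a = -36 (a = -6*6 = -36)
Z = -1/65 ≈ -0.015385
k(V, M) = 72 (k(V, M) = -36*(-2) = 72)
1/(k(Z, -94) - 5706) = 1/(72 - 5706) = 1/(-5634) = -1/5634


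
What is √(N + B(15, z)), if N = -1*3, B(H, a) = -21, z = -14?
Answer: 2*I*√6 ≈ 4.899*I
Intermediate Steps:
N = -3
√(N + B(15, z)) = √(-3 - 21) = √(-24) = 2*I*√6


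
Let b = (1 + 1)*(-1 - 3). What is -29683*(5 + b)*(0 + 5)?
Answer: 445245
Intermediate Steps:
b = -8 (b = 2*(-4) = -8)
-29683*(5 + b)*(0 + 5) = -29683*(5 - 8)*(0 + 5) = -(-89049)*5 = -29683*(-15) = 445245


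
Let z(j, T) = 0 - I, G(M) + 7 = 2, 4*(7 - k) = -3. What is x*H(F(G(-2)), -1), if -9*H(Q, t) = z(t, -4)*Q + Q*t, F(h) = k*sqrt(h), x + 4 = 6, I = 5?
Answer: 31*I*sqrt(5)/3 ≈ 23.106*I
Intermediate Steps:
k = 31/4 (k = 7 - 1/4*(-3) = 7 + 3/4 = 31/4 ≈ 7.7500)
G(M) = -5 (G(M) = -7 + 2 = -5)
x = 2 (x = -4 + 6 = 2)
F(h) = 31*sqrt(h)/4
z(j, T) = -5 (z(j, T) = 0 - 1*5 = 0 - 5 = -5)
H(Q, t) = 5*Q/9 - Q*t/9 (H(Q, t) = -(-5*Q + Q*t)/9 = 5*Q/9 - Q*t/9)
x*H(F(G(-2)), -1) = 2*((31*sqrt(-5)/4)*(5 - 1*(-1))/9) = 2*((31*(I*sqrt(5))/4)*(5 + 1)/9) = 2*((1/9)*(31*I*sqrt(5)/4)*6) = 2*(31*I*sqrt(5)/6) = 31*I*sqrt(5)/3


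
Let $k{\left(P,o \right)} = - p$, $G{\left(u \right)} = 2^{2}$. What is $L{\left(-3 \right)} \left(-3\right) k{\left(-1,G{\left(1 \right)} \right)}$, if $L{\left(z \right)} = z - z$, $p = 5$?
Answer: $0$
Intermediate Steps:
$G{\left(u \right)} = 4$
$L{\left(z \right)} = 0$
$k{\left(P,o \right)} = -5$ ($k{\left(P,o \right)} = \left(-1\right) 5 = -5$)
$L{\left(-3 \right)} \left(-3\right) k{\left(-1,G{\left(1 \right)} \right)} = 0 \left(-3\right) \left(-5\right) = 0 \left(-5\right) = 0$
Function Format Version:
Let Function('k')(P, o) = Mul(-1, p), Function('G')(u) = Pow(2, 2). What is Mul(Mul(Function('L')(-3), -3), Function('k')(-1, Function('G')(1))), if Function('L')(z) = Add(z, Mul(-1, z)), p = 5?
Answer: 0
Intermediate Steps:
Function('G')(u) = 4
Function('L')(z) = 0
Function('k')(P, o) = -5 (Function('k')(P, o) = Mul(-1, 5) = -5)
Mul(Mul(Function('L')(-3), -3), Function('k')(-1, Function('G')(1))) = Mul(Mul(0, -3), -5) = Mul(0, -5) = 0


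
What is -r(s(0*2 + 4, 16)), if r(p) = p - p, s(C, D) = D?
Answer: 0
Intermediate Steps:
r(p) = 0
-r(s(0*2 + 4, 16)) = -1*0 = 0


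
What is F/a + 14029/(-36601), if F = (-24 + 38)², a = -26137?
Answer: -373849769/956640337 ≈ -0.39079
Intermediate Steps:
F = 196 (F = 14² = 196)
F/a + 14029/(-36601) = 196/(-26137) + 14029/(-36601) = 196*(-1/26137) + 14029*(-1/36601) = -196/26137 - 14029/36601 = -373849769/956640337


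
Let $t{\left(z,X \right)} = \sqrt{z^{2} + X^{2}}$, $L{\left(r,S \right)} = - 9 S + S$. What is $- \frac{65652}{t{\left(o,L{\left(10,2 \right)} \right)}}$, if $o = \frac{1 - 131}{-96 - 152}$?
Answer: $- \frac{8140848 \sqrt{3940481}}{3940481} \approx -4101.0$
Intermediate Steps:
$L{\left(r,S \right)} = - 8 S$
$o = \frac{65}{124}$ ($o = - \frac{130}{-248} = \left(-130\right) \left(- \frac{1}{248}\right) = \frac{65}{124} \approx 0.52419$)
$t{\left(z,X \right)} = \sqrt{X^{2} + z^{2}}$
$- \frac{65652}{t{\left(o,L{\left(10,2 \right)} \right)}} = - \frac{65652}{\sqrt{\left(\left(-8\right) 2\right)^{2} + \left(\frac{65}{124}\right)^{2}}} = - \frac{65652}{\sqrt{\left(-16\right)^{2} + \frac{4225}{15376}}} = - \frac{65652}{\sqrt{256 + \frac{4225}{15376}}} = - \frac{65652}{\sqrt{\frac{3940481}{15376}}} = - \frac{65652}{\frac{1}{124} \sqrt{3940481}} = - 65652 \frac{124 \sqrt{3940481}}{3940481} = - \frac{8140848 \sqrt{3940481}}{3940481}$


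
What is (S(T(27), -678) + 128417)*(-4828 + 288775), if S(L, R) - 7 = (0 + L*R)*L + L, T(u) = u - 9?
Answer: -25904484810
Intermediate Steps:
T(u) = -9 + u
S(L, R) = 7 + L + R*L² (S(L, R) = 7 + ((0 + L*R)*L + L) = 7 + ((L*R)*L + L) = 7 + (R*L² + L) = 7 + (L + R*L²) = 7 + L + R*L²)
(S(T(27), -678) + 128417)*(-4828 + 288775) = ((7 + (-9 + 27) - 678*(-9 + 27)²) + 128417)*(-4828 + 288775) = ((7 + 18 - 678*18²) + 128417)*283947 = ((7 + 18 - 678*324) + 128417)*283947 = ((7 + 18 - 219672) + 128417)*283947 = (-219647 + 128417)*283947 = -91230*283947 = -25904484810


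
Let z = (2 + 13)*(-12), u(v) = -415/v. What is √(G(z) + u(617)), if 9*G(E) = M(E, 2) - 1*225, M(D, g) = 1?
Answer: I*√87578831/1851 ≈ 5.0558*I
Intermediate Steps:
z = -180 (z = 15*(-12) = -180)
G(E) = -224/9 (G(E) = (1 - 1*225)/9 = (1 - 225)/9 = (⅑)*(-224) = -224/9)
√(G(z) + u(617)) = √(-224/9 - 415/617) = √(-141943/5553) = I*√87578831/1851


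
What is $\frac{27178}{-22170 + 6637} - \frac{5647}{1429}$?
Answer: $- \frac{126552213}{22196657} \approx -5.7014$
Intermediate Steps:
$\frac{27178}{-22170 + 6637} - \frac{5647}{1429} = \frac{27178}{-15533} - \frac{5647}{1429} = 27178 \left(- \frac{1}{15533}\right) - \frac{5647}{1429} = - \frac{27178}{15533} - \frac{5647}{1429} = - \frac{126552213}{22196657}$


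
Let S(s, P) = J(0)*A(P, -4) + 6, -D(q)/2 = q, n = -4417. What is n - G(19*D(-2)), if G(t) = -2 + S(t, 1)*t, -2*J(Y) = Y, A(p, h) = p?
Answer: -4871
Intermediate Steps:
D(q) = -2*q
J(Y) = -Y/2
S(s, P) = 6 (S(s, P) = (-½*0)*P + 6 = 0*P + 6 = 0 + 6 = 6)
G(t) = -2 + 6*t
n - G(19*D(-2)) = -4417 - (-2 + 6*(19*(-2*(-2)))) = -4417 - (-2 + 6*(19*4)) = -4417 - (-2 + 6*76) = -4417 - (-2 + 456) = -4417 - 1*454 = -4417 - 454 = -4871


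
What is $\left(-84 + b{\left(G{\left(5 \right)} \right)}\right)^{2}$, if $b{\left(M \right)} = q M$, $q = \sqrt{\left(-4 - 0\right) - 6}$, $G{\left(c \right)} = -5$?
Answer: $6806 + 840 i \sqrt{10} \approx 6806.0 + 2656.3 i$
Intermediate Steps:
$q = i \sqrt{10}$ ($q = \sqrt{\left(-4 + 0\right) - 6} = \sqrt{-4 - 6} = \sqrt{-10} = i \sqrt{10} \approx 3.1623 i$)
$b{\left(M \right)} = i M \sqrt{10}$ ($b{\left(M \right)} = i \sqrt{10} M = i M \sqrt{10}$)
$\left(-84 + b{\left(G{\left(5 \right)} \right)}\right)^{2} = \left(-84 + i \left(-5\right) \sqrt{10}\right)^{2} = \left(-84 - 5 i \sqrt{10}\right)^{2}$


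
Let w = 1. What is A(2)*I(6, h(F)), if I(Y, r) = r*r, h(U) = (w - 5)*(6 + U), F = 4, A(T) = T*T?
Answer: 6400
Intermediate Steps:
A(T) = T**2
h(U) = -24 - 4*U (h(U) = (1 - 5)*(6 + U) = -4*(6 + U) = -24 - 4*U)
I(Y, r) = r**2
A(2)*I(6, h(F)) = 2**2*(-24 - 4*4)**2 = 4*(-24 - 16)**2 = 4*(-40)**2 = 4*1600 = 6400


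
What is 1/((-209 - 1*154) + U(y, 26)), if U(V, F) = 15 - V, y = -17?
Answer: -1/331 ≈ -0.0030211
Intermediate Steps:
1/((-209 - 1*154) + U(y, 26)) = 1/((-209 - 1*154) + (15 - 1*(-17))) = 1/((-209 - 154) + (15 + 17)) = 1/(-363 + 32) = 1/(-331) = -1/331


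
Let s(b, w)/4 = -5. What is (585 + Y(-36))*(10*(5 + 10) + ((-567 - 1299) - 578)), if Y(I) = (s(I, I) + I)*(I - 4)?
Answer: -6480550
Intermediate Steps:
s(b, w) = -20 (s(b, w) = 4*(-5) = -20)
Y(I) = (-20 + I)*(-4 + I) (Y(I) = (-20 + I)*(I - 4) = (-20 + I)*(-4 + I))
(585 + Y(-36))*(10*(5 + 10) + ((-567 - 1299) - 578)) = (585 + (80 + (-36)**2 - 24*(-36)))*(10*(5 + 10) + ((-567 - 1299) - 578)) = (585 + (80 + 1296 + 864))*(10*15 + (-1866 - 578)) = (585 + 2240)*(150 - 2444) = 2825*(-2294) = -6480550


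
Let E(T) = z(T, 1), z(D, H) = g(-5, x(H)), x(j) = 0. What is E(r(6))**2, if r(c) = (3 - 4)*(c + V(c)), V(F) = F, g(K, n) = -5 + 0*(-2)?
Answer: 25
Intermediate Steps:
g(K, n) = -5 (g(K, n) = -5 + 0 = -5)
z(D, H) = -5
r(c) = -2*c (r(c) = (3 - 4)*(c + c) = -2*c)
E(T) = -5
E(r(6))**2 = (-5)**2 = 25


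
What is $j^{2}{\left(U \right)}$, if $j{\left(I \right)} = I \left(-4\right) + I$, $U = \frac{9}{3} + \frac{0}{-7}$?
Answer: $81$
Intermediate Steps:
$U = 3$ ($U = 9 \cdot \frac{1}{3} + 0 \left(- \frac{1}{7}\right) = 3 + 0 = 3$)
$j{\left(I \right)} = - 3 I$ ($j{\left(I \right)} = - 4 I + I = - 3 I$)
$j^{2}{\left(U \right)} = \left(\left(-3\right) 3\right)^{2} = \left(-9\right)^{2} = 81$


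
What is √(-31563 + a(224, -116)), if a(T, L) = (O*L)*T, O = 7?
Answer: I*√213451 ≈ 462.01*I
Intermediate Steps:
a(T, L) = 7*L*T (a(T, L) = (7*L)*T = 7*L*T)
√(-31563 + a(224, -116)) = √(-31563 + 7*(-116)*224) = √(-31563 - 181888) = √(-213451) = I*√213451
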